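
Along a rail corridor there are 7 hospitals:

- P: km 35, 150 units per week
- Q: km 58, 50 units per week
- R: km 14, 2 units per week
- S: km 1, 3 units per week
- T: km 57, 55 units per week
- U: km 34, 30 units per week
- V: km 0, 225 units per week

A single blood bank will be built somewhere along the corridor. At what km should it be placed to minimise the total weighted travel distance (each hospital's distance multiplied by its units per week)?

For a sum of weighted absolute distances on a line, the optimum is the weighted median (not the mean). Total weight W = 515; half-weight = 257.5.
Sort by position and accumulate weight:
  km 0 (V, w=225) → cum 225
  km 1 (S, w=3) → cum 228
  km 14 (R, w=2) → cum 230
  km 34 (U, w=30) → cum 260  ≥ 257.5 → median here
  km 35 (P, w=150) → cum 410
  km 57 (T, w=55) → cum 465
  km 58 (Q, w=50) → cum 515
Optimal location: km 34.

x = 34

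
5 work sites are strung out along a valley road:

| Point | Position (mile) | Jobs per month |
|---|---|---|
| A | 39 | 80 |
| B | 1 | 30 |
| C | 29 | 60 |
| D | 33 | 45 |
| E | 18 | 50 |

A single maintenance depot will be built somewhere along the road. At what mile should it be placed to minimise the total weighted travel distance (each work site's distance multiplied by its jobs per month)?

For a sum of weighted absolute distances on a line, the optimum is the weighted median (not the mean). Total weight W = 265; half-weight = 132.5.
Sort by position and accumulate weight:
  mile 1 (B, w=30) → cum 30
  mile 18 (E, w=50) → cum 80
  mile 29 (C, w=60) → cum 140  ≥ 132.5 → median here
  mile 33 (D, w=45) → cum 185
  mile 39 (A, w=80) → cum 265
Optimal location: mile 29.

x = 29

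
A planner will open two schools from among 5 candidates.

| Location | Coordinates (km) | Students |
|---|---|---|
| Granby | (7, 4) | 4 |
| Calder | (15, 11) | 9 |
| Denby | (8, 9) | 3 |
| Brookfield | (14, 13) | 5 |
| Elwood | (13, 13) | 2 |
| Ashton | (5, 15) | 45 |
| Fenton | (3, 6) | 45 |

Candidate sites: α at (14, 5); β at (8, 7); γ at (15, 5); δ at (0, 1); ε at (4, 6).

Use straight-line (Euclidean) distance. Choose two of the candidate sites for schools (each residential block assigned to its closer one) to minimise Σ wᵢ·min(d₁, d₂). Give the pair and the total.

Evaluate every pair (each demand assigned to the nearer of the two):
  {β, ε}: total = 578.7
  {γ, ε}: total = 592.7
  {α, ε}: total = 592.8
  {δ, ε}: total = 674.5
  {β, γ}: total = 742.5
  {α, β}: total = 743.0
  {β, δ}: total = 763.2
  {α, δ}: total = 1028.6
  {γ, δ}: total = 1064.2
  {α, γ}: total = 1262.5
Best pair: {β, ε} with total 578.7.

{β, ε}, total 578.7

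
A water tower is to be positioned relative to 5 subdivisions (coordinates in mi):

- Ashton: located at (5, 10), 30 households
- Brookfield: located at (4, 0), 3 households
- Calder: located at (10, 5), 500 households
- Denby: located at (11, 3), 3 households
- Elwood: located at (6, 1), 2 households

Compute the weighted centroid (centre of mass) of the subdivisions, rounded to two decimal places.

The minimiser of Σwᵢ‖p−pᵢ‖² is the weighted centroid p* = (Σwᵢpᵢ)/(Σwᵢ).
Σwᵢ = 538.
Σwᵢxᵢ = 30·5 + 3·4 + 500·10 + 3·11 + 2·6 = 5207.
Σwᵢyᵢ = 30·10 + 3·0 + 500·5 + 3·3 + 2·1 = 2811.
x* = 5207/538 = 9.68, y* = 2811/538 = 5.22.

(9.68, 5.22)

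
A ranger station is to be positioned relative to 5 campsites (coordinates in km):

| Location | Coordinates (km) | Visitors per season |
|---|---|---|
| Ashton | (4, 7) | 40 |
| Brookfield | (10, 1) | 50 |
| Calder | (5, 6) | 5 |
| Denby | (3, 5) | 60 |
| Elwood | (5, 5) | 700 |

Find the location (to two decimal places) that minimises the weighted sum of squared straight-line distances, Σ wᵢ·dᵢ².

(5.11, 4.87)

The minimiser of Σwᵢ‖p−pᵢ‖² is the weighted centroid p* = (Σwᵢpᵢ)/(Σwᵢ).
Σwᵢ = 855.
Σwᵢxᵢ = 40·4 + 50·10 + 5·5 + 60·3 + 700·5 = 4365.
Σwᵢyᵢ = 40·7 + 50·1 + 5·6 + 60·5 + 700·5 = 4160.
x* = 4365/855 = 5.11, y* = 4160/855 = 4.87.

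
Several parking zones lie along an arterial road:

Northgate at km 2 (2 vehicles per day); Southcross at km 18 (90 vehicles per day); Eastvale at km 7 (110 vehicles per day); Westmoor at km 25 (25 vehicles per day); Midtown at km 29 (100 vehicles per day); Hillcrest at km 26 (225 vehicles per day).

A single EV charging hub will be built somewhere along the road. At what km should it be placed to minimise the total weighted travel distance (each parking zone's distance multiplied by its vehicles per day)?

For a sum of weighted absolute distances on a line, the optimum is the weighted median (not the mean). Total weight W = 552; half-weight = 276.
Sort by position and accumulate weight:
  km 2 (Northgate, w=2) → cum 2
  km 7 (Eastvale, w=110) → cum 112
  km 18 (Southcross, w=90) → cum 202
  km 25 (Westmoor, w=25) → cum 227
  km 26 (Hillcrest, w=225) → cum 452  ≥ 276 → median here
  km 29 (Midtown, w=100) → cum 552
Optimal location: km 26.

x = 26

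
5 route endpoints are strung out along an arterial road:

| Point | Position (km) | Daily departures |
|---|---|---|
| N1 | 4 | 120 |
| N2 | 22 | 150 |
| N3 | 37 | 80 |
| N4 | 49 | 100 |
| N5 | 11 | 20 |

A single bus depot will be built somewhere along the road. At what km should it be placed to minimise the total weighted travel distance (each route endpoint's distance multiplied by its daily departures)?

x = 22

For a sum of weighted absolute distances on a line, the optimum is the weighted median (not the mean). Total weight W = 470; half-weight = 235.
Sort by position and accumulate weight:
  km 4 (N1, w=120) → cum 120
  km 11 (N5, w=20) → cum 140
  km 22 (N2, w=150) → cum 290  ≥ 235 → median here
  km 37 (N3, w=80) → cum 370
  km 49 (N4, w=100) → cum 470
Optimal location: km 22.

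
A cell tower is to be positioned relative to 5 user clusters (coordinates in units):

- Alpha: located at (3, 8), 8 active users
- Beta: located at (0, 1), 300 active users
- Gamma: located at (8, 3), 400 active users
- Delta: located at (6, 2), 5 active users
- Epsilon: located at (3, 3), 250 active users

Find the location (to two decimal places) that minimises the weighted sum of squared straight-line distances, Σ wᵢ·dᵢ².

(4.16, 2.41)

The minimiser of Σwᵢ‖p−pᵢ‖² is the weighted centroid p* = (Σwᵢpᵢ)/(Σwᵢ).
Σwᵢ = 963.
Σwᵢxᵢ = 8·3 + 300·0 + 400·8 + 5·6 + 250·3 = 4004.
Σwᵢyᵢ = 8·8 + 300·1 + 400·3 + 5·2 + 250·3 = 2324.
x* = 4004/963 = 4.16, y* = 2324/963 = 2.41.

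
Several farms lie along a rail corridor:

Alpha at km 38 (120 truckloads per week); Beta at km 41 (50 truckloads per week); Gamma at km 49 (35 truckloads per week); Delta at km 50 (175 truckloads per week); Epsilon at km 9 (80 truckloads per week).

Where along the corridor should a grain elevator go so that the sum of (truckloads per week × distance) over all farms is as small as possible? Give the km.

For a sum of weighted absolute distances on a line, the optimum is the weighted median (not the mean). Total weight W = 460; half-weight = 230.
Sort by position and accumulate weight:
  km 9 (Epsilon, w=80) → cum 80
  km 38 (Alpha, w=120) → cum 200
  km 41 (Beta, w=50) → cum 250  ≥ 230 → median here
  km 49 (Gamma, w=35) → cum 285
  km 50 (Delta, w=175) → cum 460
Optimal location: km 41.

x = 41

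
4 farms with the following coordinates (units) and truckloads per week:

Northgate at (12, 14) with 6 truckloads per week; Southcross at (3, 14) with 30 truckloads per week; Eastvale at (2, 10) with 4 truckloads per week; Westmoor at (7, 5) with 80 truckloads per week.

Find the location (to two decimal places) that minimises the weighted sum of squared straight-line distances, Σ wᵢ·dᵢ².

(6.08, 7.87)

The minimiser of Σwᵢ‖p−pᵢ‖² is the weighted centroid p* = (Σwᵢpᵢ)/(Σwᵢ).
Σwᵢ = 120.
Σwᵢxᵢ = 6·12 + 30·3 + 4·2 + 80·7 = 730.
Σwᵢyᵢ = 6·14 + 30·14 + 4·10 + 80·5 = 944.
x* = 730/120 = 6.08, y* = 944/120 = 7.87.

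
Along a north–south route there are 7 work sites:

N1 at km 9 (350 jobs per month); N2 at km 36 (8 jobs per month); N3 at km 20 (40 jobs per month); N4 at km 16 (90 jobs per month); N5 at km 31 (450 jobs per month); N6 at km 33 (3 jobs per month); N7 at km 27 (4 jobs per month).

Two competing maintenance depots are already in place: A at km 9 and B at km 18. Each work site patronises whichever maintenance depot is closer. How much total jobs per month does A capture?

350

The indifferent point is the midpoint (9+18)/2 = 13.5; work sites left of it (closer to A at 9) go to A, those right go to B.
  N1 at 9 (w=350) → A
  N4 at 16 (w=90) → B
  N3 at 20 (w=40) → B
  N7 at 27 (w=4) → B
  N5 at 31 (w=450) → B
  N6 at 33 (w=3) → B
  N2 at 36 (w=8) → B
A captures 350; B captures 595.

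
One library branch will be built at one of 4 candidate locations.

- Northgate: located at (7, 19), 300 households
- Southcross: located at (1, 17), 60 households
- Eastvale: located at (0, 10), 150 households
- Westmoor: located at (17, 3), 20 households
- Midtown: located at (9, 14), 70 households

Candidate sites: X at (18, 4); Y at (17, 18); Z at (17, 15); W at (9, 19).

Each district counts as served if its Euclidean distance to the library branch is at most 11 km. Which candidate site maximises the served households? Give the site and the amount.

W, covering 430

Coverage radius r = 11 km; a point is covered iff (Δx)²+(Δy)² ≤ 11² = 121.
  X (18, 4): covers {Westmoor} → 20
  Y (17, 18): covers {Northgate, Midtown} → 370
  Z (17, 15): covers {Northgate, Midtown} → 370
  W (9, 19): covers {Northgate, Southcross, Midtown} → 430
Maximum coverage at W: 430 households.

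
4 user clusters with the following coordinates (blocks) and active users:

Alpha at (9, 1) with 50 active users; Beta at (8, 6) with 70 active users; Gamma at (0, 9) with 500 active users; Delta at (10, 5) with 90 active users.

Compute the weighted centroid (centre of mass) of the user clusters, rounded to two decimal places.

(2.69, 7.63)

The minimiser of Σwᵢ‖p−pᵢ‖² is the weighted centroid p* = (Σwᵢpᵢ)/(Σwᵢ).
Σwᵢ = 710.
Σwᵢxᵢ = 50·9 + 70·8 + 500·0 + 90·10 = 1910.
Σwᵢyᵢ = 50·1 + 70·6 + 500·9 + 90·5 = 5420.
x* = 1910/710 = 2.69, y* = 5420/710 = 7.63.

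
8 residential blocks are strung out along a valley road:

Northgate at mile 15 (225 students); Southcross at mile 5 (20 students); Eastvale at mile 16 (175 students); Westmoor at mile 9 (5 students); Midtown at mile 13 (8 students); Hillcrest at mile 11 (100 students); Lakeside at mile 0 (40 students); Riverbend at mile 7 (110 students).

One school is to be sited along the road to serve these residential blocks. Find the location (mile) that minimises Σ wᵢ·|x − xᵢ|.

For a sum of weighted absolute distances on a line, the optimum is the weighted median (not the mean). Total weight W = 683; half-weight = 341.5.
Sort by position and accumulate weight:
  mile 0 (Lakeside, w=40) → cum 40
  mile 5 (Southcross, w=20) → cum 60
  mile 7 (Riverbend, w=110) → cum 170
  mile 9 (Westmoor, w=5) → cum 175
  mile 11 (Hillcrest, w=100) → cum 275
  mile 13 (Midtown, w=8) → cum 283
  mile 15 (Northgate, w=225) → cum 508  ≥ 341.5 → median here
  mile 16 (Eastvale, w=175) → cum 683
Optimal location: mile 15.

x = 15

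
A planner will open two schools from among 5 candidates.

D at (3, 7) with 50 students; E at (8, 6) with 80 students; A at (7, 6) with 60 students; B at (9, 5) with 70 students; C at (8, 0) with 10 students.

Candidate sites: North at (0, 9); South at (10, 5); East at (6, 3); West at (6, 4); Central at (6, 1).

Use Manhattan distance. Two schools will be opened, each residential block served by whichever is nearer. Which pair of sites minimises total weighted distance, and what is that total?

{South, West}, total 850

Evaluate every pair (each demand assigned to the nearer of the two):
  {South, West}: total = 850
  {North, South}: total = 870
  {South, East}: total = 950
  {South, Central}: total = 1030
  {North, West}: total = 1090
  {West, Central}: total = 1110
  {East, West}: total = 1130
  {North, East}: total = 1290
  {East, Central}: total = 1370
  {North, Central}: total = 1690
Best pair: {South, West} with total 850.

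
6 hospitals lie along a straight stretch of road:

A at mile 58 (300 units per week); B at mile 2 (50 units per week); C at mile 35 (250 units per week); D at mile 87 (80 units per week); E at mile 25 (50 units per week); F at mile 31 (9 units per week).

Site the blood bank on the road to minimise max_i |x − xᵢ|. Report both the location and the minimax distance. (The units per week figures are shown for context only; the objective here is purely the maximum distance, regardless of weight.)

The 1-center on a line is the midpoint of the two extreme points: leftmost at 2, rightmost at 87.
Optimal location = (2 + 87)/2 = 44.5; maximum distance = (87 − 2)/2 = 42.5.

location 44.5, max distance 42.5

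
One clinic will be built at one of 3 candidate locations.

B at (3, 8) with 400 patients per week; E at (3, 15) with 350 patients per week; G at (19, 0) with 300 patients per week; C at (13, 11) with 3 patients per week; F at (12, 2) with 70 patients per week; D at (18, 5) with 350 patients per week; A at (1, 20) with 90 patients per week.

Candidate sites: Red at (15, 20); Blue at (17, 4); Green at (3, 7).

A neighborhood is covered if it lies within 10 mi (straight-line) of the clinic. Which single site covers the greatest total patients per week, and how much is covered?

Coverage radius r = 10 mi; a point is covered iff (Δx)²+(Δy)² ≤ 10² = 100.
  Red (15, 20): covers {C} → 3
  Blue (17, 4): covers {G, C, F, D} → 723
  Green (3, 7): covers {B, E} → 750
Maximum coverage at Green: 750 patients per week.

Green, covering 750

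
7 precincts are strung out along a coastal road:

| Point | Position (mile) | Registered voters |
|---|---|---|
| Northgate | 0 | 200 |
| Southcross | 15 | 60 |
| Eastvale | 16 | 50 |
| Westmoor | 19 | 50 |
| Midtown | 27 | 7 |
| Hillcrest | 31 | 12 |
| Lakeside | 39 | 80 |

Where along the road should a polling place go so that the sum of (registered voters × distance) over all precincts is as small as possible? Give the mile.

For a sum of weighted absolute distances on a line, the optimum is the weighted median (not the mean). Total weight W = 459; half-weight = 229.5.
Sort by position and accumulate weight:
  mile 0 (Northgate, w=200) → cum 200
  mile 15 (Southcross, w=60) → cum 260  ≥ 229.5 → median here
  mile 16 (Eastvale, w=50) → cum 310
  mile 19 (Westmoor, w=50) → cum 360
  mile 27 (Midtown, w=7) → cum 367
  mile 31 (Hillcrest, w=12) → cum 379
  mile 39 (Lakeside, w=80) → cum 459
Optimal location: mile 15.

x = 15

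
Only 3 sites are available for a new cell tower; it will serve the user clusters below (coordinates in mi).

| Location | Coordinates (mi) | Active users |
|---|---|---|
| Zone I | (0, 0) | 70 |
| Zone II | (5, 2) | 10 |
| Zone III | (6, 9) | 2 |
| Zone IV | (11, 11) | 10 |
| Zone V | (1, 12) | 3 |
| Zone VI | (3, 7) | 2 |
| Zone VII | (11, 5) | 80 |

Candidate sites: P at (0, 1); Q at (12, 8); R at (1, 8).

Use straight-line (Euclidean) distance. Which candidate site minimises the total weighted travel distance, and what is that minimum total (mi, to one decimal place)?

P, total 1272.6 mi

Total weighted distance at each candidate:
  P (0, 1): total = 1272.6
  Q (12, 8): total = 1451.7
  R (1, 8): total = 1602.8
Minimum is at P with total 1272.6 mi.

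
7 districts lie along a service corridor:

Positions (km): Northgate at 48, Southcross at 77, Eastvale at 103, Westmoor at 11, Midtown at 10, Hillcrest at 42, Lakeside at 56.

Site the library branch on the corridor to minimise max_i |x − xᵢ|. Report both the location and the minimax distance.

The 1-center on a line is the midpoint of the two extreme points: leftmost at 10, rightmost at 103.
Optimal location = (10 + 103)/2 = 56.5; maximum distance = (103 − 10)/2 = 46.5.

location 56.5, max distance 46.5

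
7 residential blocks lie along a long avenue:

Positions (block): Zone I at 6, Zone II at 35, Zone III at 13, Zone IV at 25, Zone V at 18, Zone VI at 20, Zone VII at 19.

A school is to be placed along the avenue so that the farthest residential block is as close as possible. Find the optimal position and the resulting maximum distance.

location 20.5, max distance 14.5

The 1-center on a line is the midpoint of the two extreme points: leftmost at 6, rightmost at 35.
Optimal location = (6 + 35)/2 = 20.5; maximum distance = (35 − 6)/2 = 14.5.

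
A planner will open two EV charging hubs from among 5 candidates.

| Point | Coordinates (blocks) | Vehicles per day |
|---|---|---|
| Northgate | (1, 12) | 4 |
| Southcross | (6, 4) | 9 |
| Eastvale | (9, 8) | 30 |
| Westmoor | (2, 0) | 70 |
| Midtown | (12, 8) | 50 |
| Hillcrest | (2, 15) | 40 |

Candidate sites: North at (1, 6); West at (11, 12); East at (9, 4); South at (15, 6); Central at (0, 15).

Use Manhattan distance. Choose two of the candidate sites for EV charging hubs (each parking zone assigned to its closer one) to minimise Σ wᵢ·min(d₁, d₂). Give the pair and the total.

{East, Central}, total 1363

Evaluate every pair (each demand assigned to the nearer of the two):
  {East, Central}: total = 1363
  {North, West}: total = 1407
  {North, East}: total = 1411
  {North, South}: total = 1467
  {North, Central}: total = 1599
  {West, East}: total = 1687
  {West, Central}: total = 1833
  {South, Central}: total = 1875
  {East, South}: total = 1951
  {West, South}: total = 2379
Best pair: {East, Central} with total 1363.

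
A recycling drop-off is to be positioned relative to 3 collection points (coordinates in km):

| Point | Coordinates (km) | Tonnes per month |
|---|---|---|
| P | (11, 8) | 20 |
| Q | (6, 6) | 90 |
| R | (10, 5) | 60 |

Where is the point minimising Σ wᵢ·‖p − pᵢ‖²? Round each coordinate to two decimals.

The minimiser of Σwᵢ‖p−pᵢ‖² is the weighted centroid p* = (Σwᵢpᵢ)/(Σwᵢ).
Σwᵢ = 170.
Σwᵢxᵢ = 20·11 + 90·6 + 60·10 = 1360.
Σwᵢyᵢ = 20·8 + 90·6 + 60·5 = 1000.
x* = 1360/170 = 8.00, y* = 1000/170 = 5.88.

(8.00, 5.88)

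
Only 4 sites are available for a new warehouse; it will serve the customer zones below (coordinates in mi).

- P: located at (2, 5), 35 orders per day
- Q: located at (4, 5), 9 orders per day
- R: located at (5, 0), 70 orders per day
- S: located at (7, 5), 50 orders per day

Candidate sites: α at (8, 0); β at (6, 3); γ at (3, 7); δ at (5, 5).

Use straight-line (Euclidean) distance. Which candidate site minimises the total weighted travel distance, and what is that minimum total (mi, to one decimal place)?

β, total 515.1 mi

Total weighted distance at each candidate:
  α (8, 0): total = 795.9
  β (6, 3): total = 515.1
  γ (3, 7): total = 831.6
  δ (5, 5): total = 564.0
Minimum is at β with total 515.1 mi.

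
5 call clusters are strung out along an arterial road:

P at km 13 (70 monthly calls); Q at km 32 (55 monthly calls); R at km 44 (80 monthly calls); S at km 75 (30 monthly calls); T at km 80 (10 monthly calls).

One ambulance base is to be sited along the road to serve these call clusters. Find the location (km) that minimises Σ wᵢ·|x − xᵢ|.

For a sum of weighted absolute distances on a line, the optimum is the weighted median (not the mean). Total weight W = 245; half-weight = 122.5.
Sort by position and accumulate weight:
  km 13 (P, w=70) → cum 70
  km 32 (Q, w=55) → cum 125  ≥ 122.5 → median here
  km 44 (R, w=80) → cum 205
  km 75 (S, w=30) → cum 235
  km 80 (T, w=10) → cum 245
Optimal location: km 32.

x = 32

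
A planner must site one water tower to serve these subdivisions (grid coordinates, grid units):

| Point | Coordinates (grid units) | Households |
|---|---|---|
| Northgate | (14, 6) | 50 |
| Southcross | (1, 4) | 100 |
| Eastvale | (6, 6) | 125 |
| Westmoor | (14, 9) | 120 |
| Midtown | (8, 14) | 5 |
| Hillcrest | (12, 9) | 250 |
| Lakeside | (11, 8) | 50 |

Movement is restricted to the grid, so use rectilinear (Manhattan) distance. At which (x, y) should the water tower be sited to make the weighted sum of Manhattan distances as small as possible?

Manhattan distance separates: Σwᵢ(|x−xᵢ|+|y−yᵢ|) = Σwᵢ|x−xᵢ| + Σwᵢ|y−yᵢ|, so x and y are optimised independently as 1-D weighted medians.
Total weight W = 700; half = 350.
x-coordinate, sorted with cumulative weight:
  x=1 (Southcross, w=100) cum 100
  x=6 (Eastvale, w=125) cum 225
  x=8 (Midtown, w=5) cum 230
  x=11 (Lakeside, w=50) cum 280
  x=12 (Hillcrest, w=250) cum 530  ← median
  x=14 (Northgate, w=50) cum 580
  x=14 (Westmoor, w=120) cum 700
⇒ x* = 12
y-coordinate, sorted with cumulative weight:
  y=4 (Southcross, w=100) cum 100
  y=6 (Northgate, w=50) cum 150
  y=6 (Eastvale, w=125) cum 275
  y=8 (Lakeside, w=50) cum 325
  y=9 (Westmoor, w=120) cum 445  ← median
  y=9 (Hillcrest, w=250) cum 695
  y=14 (Midtown, w=5) cum 700
⇒ y* = 9

(12, 9)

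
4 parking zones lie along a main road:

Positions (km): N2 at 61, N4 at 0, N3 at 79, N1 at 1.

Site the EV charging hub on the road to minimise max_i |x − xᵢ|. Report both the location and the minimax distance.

The 1-center on a line is the midpoint of the two extreme points: leftmost at 0, rightmost at 79.
Optimal location = (0 + 79)/2 = 39.5; maximum distance = (79 − 0)/2 = 39.5.

location 39.5, max distance 39.5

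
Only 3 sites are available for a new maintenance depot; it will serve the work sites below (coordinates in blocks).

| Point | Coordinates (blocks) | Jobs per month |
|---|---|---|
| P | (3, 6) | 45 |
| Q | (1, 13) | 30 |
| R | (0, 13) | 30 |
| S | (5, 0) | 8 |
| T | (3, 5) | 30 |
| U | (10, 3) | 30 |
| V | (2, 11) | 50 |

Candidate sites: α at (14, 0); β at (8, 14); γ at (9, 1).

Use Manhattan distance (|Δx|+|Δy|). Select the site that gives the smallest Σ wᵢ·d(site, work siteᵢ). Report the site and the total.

Total weighted distance at each candidate:
  α (14, 0): total = 4267
  β (8, 14): total = 2491
  γ (9, 1): total = 3005
Minimum is at β with total 2491 blocks.

β, total 2491 blocks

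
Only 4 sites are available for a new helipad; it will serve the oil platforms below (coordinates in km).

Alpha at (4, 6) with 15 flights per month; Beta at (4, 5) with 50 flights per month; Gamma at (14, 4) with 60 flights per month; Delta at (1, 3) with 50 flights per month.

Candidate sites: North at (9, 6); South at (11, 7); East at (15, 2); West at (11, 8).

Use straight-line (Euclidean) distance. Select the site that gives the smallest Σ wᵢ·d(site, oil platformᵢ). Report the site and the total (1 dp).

Total weighted distance at each candidate:
  North (9, 6): total = 1080.3
  South (11, 7): total = 1263.1
  East (15, 2): total = 1581.6
  West (11, 8): total = 1349.0
Minimum is at North with total 1080.3 km.

North, total 1080.3 km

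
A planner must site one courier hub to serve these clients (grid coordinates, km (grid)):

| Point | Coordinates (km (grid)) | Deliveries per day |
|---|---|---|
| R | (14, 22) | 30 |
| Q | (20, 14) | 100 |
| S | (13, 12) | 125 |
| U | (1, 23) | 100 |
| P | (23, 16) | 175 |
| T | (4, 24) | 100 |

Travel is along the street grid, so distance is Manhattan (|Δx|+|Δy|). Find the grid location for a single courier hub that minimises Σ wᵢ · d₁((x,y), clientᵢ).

(13, 16)

Manhattan distance separates: Σwᵢ(|x−xᵢ|+|y−yᵢ|) = Σwᵢ|x−xᵢ| + Σwᵢ|y−yᵢ|, so x and y are optimised independently as 1-D weighted medians.
Total weight W = 630; half = 315.
x-coordinate, sorted with cumulative weight:
  x=1 (U, w=100) cum 100
  x=4 (T, w=100) cum 200
  x=13 (S, w=125) cum 325  ← median
  x=14 (R, w=30) cum 355
  x=20 (Q, w=100) cum 455
  x=23 (P, w=175) cum 630
⇒ x* = 13
y-coordinate, sorted with cumulative weight:
  y=12 (S, w=125) cum 125
  y=14 (Q, w=100) cum 225
  y=16 (P, w=175) cum 400  ← median
  y=22 (R, w=30) cum 430
  y=23 (U, w=100) cum 530
  y=24 (T, w=100) cum 630
⇒ y* = 16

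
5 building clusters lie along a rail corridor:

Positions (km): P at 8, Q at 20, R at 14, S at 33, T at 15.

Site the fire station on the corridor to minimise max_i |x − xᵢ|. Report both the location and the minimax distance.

The 1-center on a line is the midpoint of the two extreme points: leftmost at 8, rightmost at 33.
Optimal location = (8 + 33)/2 = 20.5; maximum distance = (33 − 8)/2 = 12.5.

location 20.5, max distance 12.5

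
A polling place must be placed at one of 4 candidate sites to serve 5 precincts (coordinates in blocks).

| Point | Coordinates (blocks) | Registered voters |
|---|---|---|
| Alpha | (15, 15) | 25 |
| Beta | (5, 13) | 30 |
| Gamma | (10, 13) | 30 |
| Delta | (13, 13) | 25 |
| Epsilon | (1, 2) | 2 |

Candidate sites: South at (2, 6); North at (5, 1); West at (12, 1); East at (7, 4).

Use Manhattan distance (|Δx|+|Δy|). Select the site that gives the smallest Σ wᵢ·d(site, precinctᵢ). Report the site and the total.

Total weighted distance at each candidate:
  South (2, 6): total = 1760
  North (5, 1): total = 1980
  West (12, 1): total = 1764
  East (7, 4): total = 1556
Minimum is at East with total 1556 blocks.

East, total 1556 blocks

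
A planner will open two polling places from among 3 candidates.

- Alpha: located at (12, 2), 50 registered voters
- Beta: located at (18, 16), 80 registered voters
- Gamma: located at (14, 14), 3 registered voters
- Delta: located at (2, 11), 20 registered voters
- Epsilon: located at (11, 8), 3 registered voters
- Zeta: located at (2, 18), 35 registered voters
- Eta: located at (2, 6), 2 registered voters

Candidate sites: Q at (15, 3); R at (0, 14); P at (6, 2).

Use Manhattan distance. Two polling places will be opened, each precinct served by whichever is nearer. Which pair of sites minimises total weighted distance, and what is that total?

Evaluate every pair (each demand assigned to the nearer of the two):
  {Q, R}: total = 1873
  {R, P}: total = 2301
  {Q, P}: total = 2519
Best pair: {Q, R} with total 1873.

{Q, R}, total 1873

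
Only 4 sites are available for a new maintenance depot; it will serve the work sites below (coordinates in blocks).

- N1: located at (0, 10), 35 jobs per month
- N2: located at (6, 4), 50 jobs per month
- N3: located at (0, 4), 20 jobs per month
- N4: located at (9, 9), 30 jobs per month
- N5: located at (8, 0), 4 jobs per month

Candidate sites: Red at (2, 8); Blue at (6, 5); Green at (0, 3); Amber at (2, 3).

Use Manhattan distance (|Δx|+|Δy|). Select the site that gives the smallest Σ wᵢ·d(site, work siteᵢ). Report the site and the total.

Blue, total 813 blocks

Total weighted distance at each candidate:
  Red (2, 8): total = 956
  Blue (6, 5): total = 813
  Green (0, 3): total = 1109
  Amber (2, 3): total = 1051
Minimum is at Blue with total 813 blocks.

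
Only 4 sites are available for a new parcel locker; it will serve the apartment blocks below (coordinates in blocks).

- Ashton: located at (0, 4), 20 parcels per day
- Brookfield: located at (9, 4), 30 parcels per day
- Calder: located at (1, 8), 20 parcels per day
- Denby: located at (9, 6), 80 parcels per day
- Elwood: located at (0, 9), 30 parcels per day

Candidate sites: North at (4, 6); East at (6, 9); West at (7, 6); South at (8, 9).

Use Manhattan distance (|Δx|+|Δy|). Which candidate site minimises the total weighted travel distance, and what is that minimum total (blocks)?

Total weighted distance at each candidate:
  North (4, 6): total = 1040
  East (6, 9): total = 1240
  West (7, 6): total = 920
  South (8, 9): total = 1160
Minimum is at West with total 920 blocks.

West, total 920 blocks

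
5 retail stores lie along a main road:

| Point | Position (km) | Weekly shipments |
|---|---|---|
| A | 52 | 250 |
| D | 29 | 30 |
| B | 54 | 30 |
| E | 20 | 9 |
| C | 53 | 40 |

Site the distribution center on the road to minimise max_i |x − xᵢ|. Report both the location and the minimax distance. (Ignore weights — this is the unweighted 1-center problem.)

The 1-center on a line is the midpoint of the two extreme points: leftmost at 20, rightmost at 54.
Optimal location = (20 + 54)/2 = 37; maximum distance = (54 − 20)/2 = 17.

location 37, max distance 17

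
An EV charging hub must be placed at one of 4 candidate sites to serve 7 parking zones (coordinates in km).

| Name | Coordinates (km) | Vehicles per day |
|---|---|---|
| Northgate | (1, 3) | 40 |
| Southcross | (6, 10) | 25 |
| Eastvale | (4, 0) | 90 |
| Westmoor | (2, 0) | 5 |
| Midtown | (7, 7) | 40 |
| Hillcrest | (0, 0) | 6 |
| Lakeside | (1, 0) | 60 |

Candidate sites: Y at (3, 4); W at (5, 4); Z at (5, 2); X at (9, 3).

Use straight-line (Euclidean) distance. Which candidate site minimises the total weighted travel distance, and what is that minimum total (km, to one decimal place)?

Total weighted distance at each candidate:
  Y (3, 4): total = 1147.2
  W (5, 4): total = 1235.1
  Z (5, 2): total = 1101.8
  X (9, 3): total = 1821.7
Minimum is at Z with total 1101.8 km.

Z, total 1101.8 km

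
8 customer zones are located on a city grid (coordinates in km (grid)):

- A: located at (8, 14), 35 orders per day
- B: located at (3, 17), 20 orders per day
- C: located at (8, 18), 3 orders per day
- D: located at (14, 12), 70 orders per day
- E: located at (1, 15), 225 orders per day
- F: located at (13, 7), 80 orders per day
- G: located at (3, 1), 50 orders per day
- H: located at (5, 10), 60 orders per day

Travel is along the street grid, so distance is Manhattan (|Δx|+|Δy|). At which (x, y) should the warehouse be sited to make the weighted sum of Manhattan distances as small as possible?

(3, 14)

Manhattan distance separates: Σwᵢ(|x−xᵢ|+|y−yᵢ|) = Σwᵢ|x−xᵢ| + Σwᵢ|y−yᵢ|, so x and y are optimised independently as 1-D weighted medians.
Total weight W = 543; half = 271.5.
x-coordinate, sorted with cumulative weight:
  x=1 (E, w=225) cum 225
  x=3 (B, w=20) cum 245
  x=3 (G, w=50) cum 295  ← median
  x=5 (H, w=60) cum 355
  x=8 (A, w=35) cum 390
  x=8 (C, w=3) cum 393
  x=13 (F, w=80) cum 473
  x=14 (D, w=70) cum 543
⇒ x* = 3
y-coordinate, sorted with cumulative weight:
  y=1 (G, w=50) cum 50
  y=7 (F, w=80) cum 130
  y=10 (H, w=60) cum 190
  y=12 (D, w=70) cum 260
  y=14 (A, w=35) cum 295  ← median
  y=15 (E, w=225) cum 520
  y=17 (B, w=20) cum 540
  y=18 (C, w=3) cum 543
⇒ y* = 14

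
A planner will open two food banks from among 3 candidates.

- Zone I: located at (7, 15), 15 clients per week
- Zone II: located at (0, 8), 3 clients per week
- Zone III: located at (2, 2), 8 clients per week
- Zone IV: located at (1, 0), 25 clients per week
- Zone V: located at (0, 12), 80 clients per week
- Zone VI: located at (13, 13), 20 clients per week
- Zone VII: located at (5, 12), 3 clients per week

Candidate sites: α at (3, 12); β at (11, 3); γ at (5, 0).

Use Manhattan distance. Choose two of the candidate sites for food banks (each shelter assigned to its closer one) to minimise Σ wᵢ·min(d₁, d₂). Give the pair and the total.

{α, γ}, total 732

Evaluate every pair (each demand assigned to the nearer of the two):
  {α, γ}: total = 732
  {α, β}: total = 997
  {β, γ}: total = 2055
Best pair: {α, γ} with total 732.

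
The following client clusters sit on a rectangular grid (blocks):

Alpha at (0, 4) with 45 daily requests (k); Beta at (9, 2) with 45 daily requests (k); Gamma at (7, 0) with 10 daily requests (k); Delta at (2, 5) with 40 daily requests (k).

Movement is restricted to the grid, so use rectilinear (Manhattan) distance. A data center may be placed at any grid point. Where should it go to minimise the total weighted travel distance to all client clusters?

Manhattan distance separates: Σwᵢ(|x−xᵢ|+|y−yᵢ|) = Σwᵢ|x−xᵢ| + Σwᵢ|y−yᵢ|, so x and y are optimised independently as 1-D weighted medians.
Total weight W = 140; half = 70.
x-coordinate, sorted with cumulative weight:
  x=0 (Alpha, w=45) cum 45
  x=2 (Delta, w=40) cum 85  ← median
  x=7 (Gamma, w=10) cum 95
  x=9 (Beta, w=45) cum 140
⇒ x* = 2
y-coordinate, sorted with cumulative weight:
  y=0 (Gamma, w=10) cum 10
  y=2 (Beta, w=45) cum 55
  y=4 (Alpha, w=45) cum 100  ← median
  y=5 (Delta, w=40) cum 140
⇒ y* = 4

(2, 4)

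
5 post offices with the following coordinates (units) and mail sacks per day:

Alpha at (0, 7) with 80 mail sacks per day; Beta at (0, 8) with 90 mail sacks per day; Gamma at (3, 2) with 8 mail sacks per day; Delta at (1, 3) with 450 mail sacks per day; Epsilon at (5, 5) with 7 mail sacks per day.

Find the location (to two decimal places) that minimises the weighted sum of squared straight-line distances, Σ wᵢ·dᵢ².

(0.80, 4.22)

The minimiser of Σwᵢ‖p−pᵢ‖² is the weighted centroid p* = (Σwᵢpᵢ)/(Σwᵢ).
Σwᵢ = 635.
Σwᵢxᵢ = 80·0 + 90·0 + 8·3 + 450·1 + 7·5 = 509.
Σwᵢyᵢ = 80·7 + 90·8 + 8·2 + 450·3 + 7·5 = 2681.
x* = 509/635 = 0.80, y* = 2681/635 = 4.22.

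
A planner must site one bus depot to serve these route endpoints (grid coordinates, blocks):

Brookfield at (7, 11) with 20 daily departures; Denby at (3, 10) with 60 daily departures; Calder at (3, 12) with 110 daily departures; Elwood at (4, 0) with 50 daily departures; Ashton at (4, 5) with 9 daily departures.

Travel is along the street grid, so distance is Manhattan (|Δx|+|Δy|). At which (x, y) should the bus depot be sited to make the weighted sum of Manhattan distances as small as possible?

Manhattan distance separates: Σwᵢ(|x−xᵢ|+|y−yᵢ|) = Σwᵢ|x−xᵢ| + Σwᵢ|y−yᵢ|, so x and y are optimised independently as 1-D weighted medians.
Total weight W = 249; half = 124.5.
x-coordinate, sorted with cumulative weight:
  x=3 (Denby, w=60) cum 60
  x=3 (Calder, w=110) cum 170  ← median
  x=4 (Elwood, w=50) cum 220
  x=4 (Ashton, w=9) cum 229
  x=7 (Brookfield, w=20) cum 249
⇒ x* = 3
y-coordinate, sorted with cumulative weight:
  y=0 (Elwood, w=50) cum 50
  y=5 (Ashton, w=9) cum 59
  y=10 (Denby, w=60) cum 119
  y=11 (Brookfield, w=20) cum 139  ← median
  y=12 (Calder, w=110) cum 249
⇒ y* = 11

(3, 11)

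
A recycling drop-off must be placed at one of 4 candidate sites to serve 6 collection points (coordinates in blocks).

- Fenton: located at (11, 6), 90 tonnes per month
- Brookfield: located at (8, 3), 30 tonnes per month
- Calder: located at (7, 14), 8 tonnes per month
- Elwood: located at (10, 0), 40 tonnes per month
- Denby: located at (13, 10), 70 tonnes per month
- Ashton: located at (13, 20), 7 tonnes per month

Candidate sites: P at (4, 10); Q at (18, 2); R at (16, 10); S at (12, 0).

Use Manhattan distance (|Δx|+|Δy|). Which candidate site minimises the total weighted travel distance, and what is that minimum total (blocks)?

S, total 1989 blocks

Total weighted distance at each candidate:
  P (4, 10): total = 2779
  Q (18, 2): total = 2975
  R (16, 10): total = 2305
  S (12, 0): total = 1989
Minimum is at S with total 1989 blocks.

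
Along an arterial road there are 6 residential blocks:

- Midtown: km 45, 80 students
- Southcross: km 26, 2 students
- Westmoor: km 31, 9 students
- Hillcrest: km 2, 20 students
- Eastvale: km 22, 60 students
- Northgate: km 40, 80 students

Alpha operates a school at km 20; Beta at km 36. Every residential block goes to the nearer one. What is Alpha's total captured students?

The indifferent point is the midpoint (20+36)/2 = 28; residential blocks left of it (closer to Alpha at 20) go to Alpha, those right go to Beta.
  Hillcrest at 2 (w=20) → Alpha
  Eastvale at 22 (w=60) → Alpha
  Southcross at 26 (w=2) → Alpha
  Westmoor at 31 (w=9) → Beta
  Northgate at 40 (w=80) → Beta
  Midtown at 45 (w=80) → Beta
Alpha captures 82; Beta captures 169.

82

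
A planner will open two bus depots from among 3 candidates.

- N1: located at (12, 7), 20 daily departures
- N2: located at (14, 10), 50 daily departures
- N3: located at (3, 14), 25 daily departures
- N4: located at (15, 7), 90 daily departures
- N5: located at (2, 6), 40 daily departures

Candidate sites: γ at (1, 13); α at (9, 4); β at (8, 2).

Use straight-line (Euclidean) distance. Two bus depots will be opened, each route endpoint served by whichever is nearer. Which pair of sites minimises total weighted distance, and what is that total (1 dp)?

{γ, α}, total 1417.8

Evaluate every pair (each demand assigned to the nearer of the two):
  {γ, α}: total = 1417.8
  {α, β}: total = 1659.1
  {γ, β}: total = 1741.0
Best pair: {γ, α} with total 1417.8.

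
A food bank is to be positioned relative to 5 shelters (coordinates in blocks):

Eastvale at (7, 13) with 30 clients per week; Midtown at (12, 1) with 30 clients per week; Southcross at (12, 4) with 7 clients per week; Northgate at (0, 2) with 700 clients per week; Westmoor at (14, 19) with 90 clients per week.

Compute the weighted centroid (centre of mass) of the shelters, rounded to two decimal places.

The minimiser of Σwᵢ‖p−pᵢ‖² is the weighted centroid p* = (Σwᵢpᵢ)/(Σwᵢ).
Σwᵢ = 857.
Σwᵢxᵢ = 30·7 + 30·12 + 7·12 + 700·0 + 90·14 = 1914.
Σwᵢyᵢ = 30·13 + 30·1 + 7·4 + 700·2 + 90·19 = 3558.
x* = 1914/857 = 2.23, y* = 3558/857 = 4.15.

(2.23, 4.15)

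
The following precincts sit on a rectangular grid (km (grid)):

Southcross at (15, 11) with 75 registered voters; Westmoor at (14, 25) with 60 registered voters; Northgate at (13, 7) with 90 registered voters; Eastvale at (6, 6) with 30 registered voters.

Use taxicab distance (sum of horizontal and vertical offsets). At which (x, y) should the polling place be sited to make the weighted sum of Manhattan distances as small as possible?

(14, 11)

Manhattan distance separates: Σwᵢ(|x−xᵢ|+|y−yᵢ|) = Σwᵢ|x−xᵢ| + Σwᵢ|y−yᵢ|, so x and y are optimised independently as 1-D weighted medians.
Total weight W = 255; half = 127.5.
x-coordinate, sorted with cumulative weight:
  x=6 (Eastvale, w=30) cum 30
  x=13 (Northgate, w=90) cum 120
  x=14 (Westmoor, w=60) cum 180  ← median
  x=15 (Southcross, w=75) cum 255
⇒ x* = 14
y-coordinate, sorted with cumulative weight:
  y=6 (Eastvale, w=30) cum 30
  y=7 (Northgate, w=90) cum 120
  y=11 (Southcross, w=75) cum 195  ← median
  y=25 (Westmoor, w=60) cum 255
⇒ y* = 11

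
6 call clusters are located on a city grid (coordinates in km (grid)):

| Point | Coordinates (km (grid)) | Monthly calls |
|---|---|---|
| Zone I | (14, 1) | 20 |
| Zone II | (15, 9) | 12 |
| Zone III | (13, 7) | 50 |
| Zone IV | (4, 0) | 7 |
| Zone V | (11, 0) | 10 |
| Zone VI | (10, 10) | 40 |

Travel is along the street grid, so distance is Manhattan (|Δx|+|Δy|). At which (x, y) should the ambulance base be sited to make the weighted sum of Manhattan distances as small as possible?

Manhattan distance separates: Σwᵢ(|x−xᵢ|+|y−yᵢ|) = Σwᵢ|x−xᵢ| + Σwᵢ|y−yᵢ|, so x and y are optimised independently as 1-D weighted medians.
Total weight W = 139; half = 69.5.
x-coordinate, sorted with cumulative weight:
  x=4 (Zone IV, w=7) cum 7
  x=10 (Zone VI, w=40) cum 47
  x=11 (Zone V, w=10) cum 57
  x=13 (Zone III, w=50) cum 107  ← median
  x=14 (Zone I, w=20) cum 127
  x=15 (Zone II, w=12) cum 139
⇒ x* = 13
y-coordinate, sorted with cumulative weight:
  y=0 (Zone IV, w=7) cum 7
  y=0 (Zone V, w=10) cum 17
  y=1 (Zone I, w=20) cum 37
  y=7 (Zone III, w=50) cum 87  ← median
  y=9 (Zone II, w=12) cum 99
  y=10 (Zone VI, w=40) cum 139
⇒ y* = 7

(13, 7)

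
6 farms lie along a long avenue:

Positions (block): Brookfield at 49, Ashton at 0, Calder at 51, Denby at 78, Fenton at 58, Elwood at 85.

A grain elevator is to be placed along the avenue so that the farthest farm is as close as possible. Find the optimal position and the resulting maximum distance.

location 42.5, max distance 42.5

The 1-center on a line is the midpoint of the two extreme points: leftmost at 0, rightmost at 85.
Optimal location = (0 + 85)/2 = 42.5; maximum distance = (85 − 0)/2 = 42.5.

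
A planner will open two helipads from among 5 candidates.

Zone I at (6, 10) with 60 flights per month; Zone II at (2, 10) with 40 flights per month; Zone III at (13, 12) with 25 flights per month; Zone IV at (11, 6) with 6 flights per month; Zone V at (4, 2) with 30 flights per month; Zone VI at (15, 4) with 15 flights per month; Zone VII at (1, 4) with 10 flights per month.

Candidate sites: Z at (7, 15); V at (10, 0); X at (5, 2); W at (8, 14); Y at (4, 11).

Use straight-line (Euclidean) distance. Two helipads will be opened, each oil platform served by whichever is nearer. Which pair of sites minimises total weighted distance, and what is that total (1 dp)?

Evaluate every pair (each demand assigned to the nearer of the two):
  {X, Y}: total = 720.9
  {V, Y}: total = 848.4
  {W, Y}: total = 938.8
  {X, W}: total = 962.4
  {Z, Y}: total = 984.7
  {Z, X}: total = 1027.4
  {V, W}: total = 1112.2
  {Z, V}: total = 1177.3
  {V, X}: total = 1342.0
  {Z, W}: total = 1421.7
Best pair: {X, Y} with total 720.9.

{X, Y}, total 720.9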